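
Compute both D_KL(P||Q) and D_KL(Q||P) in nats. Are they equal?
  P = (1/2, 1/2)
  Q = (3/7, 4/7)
D_KL(P||Q) = 0.0103, D_KL(Q||P) = 0.0102

KL divergence is not symmetric: D_KL(P||Q) ≠ D_KL(Q||P) in general.

D_KL(P||Q) = 0.0103 nats
D_KL(Q||P) = 0.0102 nats

No, they are not equal!

This asymmetry is why KL divergence is not a true distance metric.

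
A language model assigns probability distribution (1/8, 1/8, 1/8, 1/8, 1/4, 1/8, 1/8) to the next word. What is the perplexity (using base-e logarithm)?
6.7272

Perplexity is e^H (or exp(H) for natural log).

First, H = -Σ p log p = 1.9062 nats
Perplexity = e^1.9062 = 6.7272

Interpretation: The model's uncertainty is equivalent to choosing uniformly among 6.7 options.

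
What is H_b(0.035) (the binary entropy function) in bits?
0.2189 bits

The binary entropy function is:
H(p) = -p log(p) - (1-p) log(1-p)

H(0.035) = -0.035 × log_2(0.035) - 0.965 × log_2(0.965)
H(0.035) = 0.2189 bits

Note: Binary entropy is maximized at p=0.5 (H=1 bit) and minimized at p=0 or p=1 (H=0).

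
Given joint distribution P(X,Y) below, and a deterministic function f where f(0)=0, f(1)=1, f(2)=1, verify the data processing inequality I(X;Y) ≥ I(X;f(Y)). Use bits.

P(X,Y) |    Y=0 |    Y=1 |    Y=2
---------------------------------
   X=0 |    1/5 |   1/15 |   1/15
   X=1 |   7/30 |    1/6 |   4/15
I(X;Y) = 0.0448, I(X;f(Y)) = 0.0408, inequality holds: 0.0448 ≥ 0.0408

Data Processing Inequality: For any Markov chain X → Y → Z, we have I(X;Y) ≥ I(X;Z).

Here Z = f(Y) is a deterministic function of Y, forming X → Y → Z.

Original I(X;Y) = 0.0448 bits

After applying f:
P(X,Z) where Z=f(Y):
- P(X,Z=0) = P(X,Y=0)
- P(X,Z=1) = P(X,Y=1) + P(X,Y=2)

I(X;Z) = I(X;f(Y)) = 0.0408 bits

Verification: 0.0448 ≥ 0.0408 ✓

Information cannot be created by processing; the function f can only lose information about X.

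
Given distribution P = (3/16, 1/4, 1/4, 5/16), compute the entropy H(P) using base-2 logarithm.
1.9772 bits

Shannon entropy is H(X) = -Σ p(x) log p(x).

For P = (3/16, 1/4, 1/4, 5/16):
H = -3/16 × log_2(3/16) -1/4 × log_2(1/4) -1/4 × log_2(1/4) -5/16 × log_2(5/16)
H = 1.9772 bits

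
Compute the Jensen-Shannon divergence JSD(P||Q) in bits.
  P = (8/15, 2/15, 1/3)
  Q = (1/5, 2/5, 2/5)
0.1092 bits

Jensen-Shannon divergence is:
JSD(P||Q) = 0.5 × D_KL(P||M) + 0.5 × D_KL(Q||M)
where M = 0.5 × (P + Q) is the mixture distribution.

M = 0.5 × (8/15, 2/15, 1/3) + 0.5 × (1/5, 2/5, 2/5) = (11/30, 4/15, 11/30)

D_KL(P||M) = 0.1091 bits
D_KL(Q||M) = 0.1093 bits

JSD(P||Q) = 0.5 × 0.1091 + 0.5 × 0.1093 = 0.1092 bits

Unlike KL divergence, JSD is symmetric and bounded: 0 ≤ JSD ≤ log(2).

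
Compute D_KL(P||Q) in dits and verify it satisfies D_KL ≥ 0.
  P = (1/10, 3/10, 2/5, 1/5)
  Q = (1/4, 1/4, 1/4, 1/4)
0.0462 dits

KL divergence satisfies the Gibbs inequality: D_KL(P||Q) ≥ 0 for all distributions P, Q.

D_KL(P||Q) = Σ p(x) log(p(x)/q(x))
Term by term:
  x=0: 1/10 × log_10[(1/10)/(1/4)] = -0.0398
  x=1: 3/10 × log_10[(3/10)/(1/4)] = 0.0238
  x=2: 2/5 × log_10[(2/5)/(1/4)] = 0.0816
  x=3: 1/5 × log_10[(1/5)/(1/4)] = -0.0194
D_KL(P||Q) = 0.0462 dits

D_KL(P||Q) = 0.0462 ≥ 0 ✓

This non-negativity is a fundamental property: relative entropy cannot be negative because it measures how different Q is from P.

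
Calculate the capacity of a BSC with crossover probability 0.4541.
0.0061 bits

For a binary symmetric channel (BSC) with error probability p:
Capacity C = 1 - H(p) bits per symbol

where H(p) = -p log₂(p) - (1-p) log₂(1-p) is the binary entropy function.

H(0.4541) = 0.9939 bits
C = 1 - 0.9939 = 0.0061 bits per symbol

This means we can reliably transmit up to 0.0061 bits of information per channel use.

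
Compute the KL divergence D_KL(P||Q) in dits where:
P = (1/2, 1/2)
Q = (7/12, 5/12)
0.0061 dits

KL divergence: D_KL(P||Q) = Σ p(x) log(p(x)/q(x))

Computing term by term:
  x=0: 1/2 × log_10[(1/2)/(7/12)] = 1/2 × -0.0669 = -0.0335
  x=1: 1/2 × log_10[(1/2)/(5/12)] = 1/2 × 0.0792 = 0.0396

D_KL(P||Q) = 0.0061 dits

Note: KL divergence is always non-negative and equals 0 iff P = Q.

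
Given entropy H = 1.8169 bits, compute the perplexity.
3.5232

Perplexity is 2^H (or exp(H) for natural log).

H = 1.8169 bits
Perplexity = 2^1.8169 = 3.5232

Interpretation: The model's uncertainty is equivalent to choosing uniformly among 3.5 options.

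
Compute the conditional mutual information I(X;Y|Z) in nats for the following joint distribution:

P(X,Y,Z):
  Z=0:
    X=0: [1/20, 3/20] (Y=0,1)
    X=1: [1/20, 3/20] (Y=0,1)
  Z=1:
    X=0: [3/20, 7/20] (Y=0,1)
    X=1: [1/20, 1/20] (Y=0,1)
0.0072 nats

Conditional mutual information: I(X;Y|Z) = H(X|Z) + H(Y|Z) - H(X,Y|Z)

H(Z) = 0.6730
H(X,Z) = 1.2206 → H(X|Z) = 0.5476
H(Y,Z) = 1.2799 → H(Y|Z) = 0.6068
H(X,Y,Z) = 1.8203 → H(X,Y|Z) = 1.1473

I(X;Y|Z) = 0.5476 + 0.6068 - 1.1473 = 0.0072 nats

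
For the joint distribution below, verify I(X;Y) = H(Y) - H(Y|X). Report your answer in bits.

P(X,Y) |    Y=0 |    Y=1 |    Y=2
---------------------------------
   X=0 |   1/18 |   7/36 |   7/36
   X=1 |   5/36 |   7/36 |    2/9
I(X;Y) = 0.0190 bits

Mutual information has multiple equivalent forms:
- I(X;Y) = H(X) - H(X|Y)
- I(X;Y) = H(Y) - H(Y|X)
- I(X;Y) = H(X) + H(Y) - H(X,Y)

Computing all quantities:
H(X) = 0.9911, H(Y) = 1.5155, H(X,Y) = 2.4876
H(X|Y) = 0.9720, H(Y|X) = 1.4965

Verification:
H(X) - H(X|Y) = 0.9911 - 0.9720 = 0.0190
H(Y) - H(Y|X) = 1.5155 - 1.4965 = 0.0190
H(X) + H(Y) - H(X,Y) = 0.9911 + 1.5155 - 2.4876 = 0.0190

All forms give I(X;Y) = 0.0190 bits. ✓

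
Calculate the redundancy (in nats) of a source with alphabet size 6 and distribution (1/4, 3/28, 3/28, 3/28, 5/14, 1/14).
0.1710 nats

Redundancy measures how far a source is from maximum entropy:
R = H_max - H(X)

Maximum entropy for 6 symbols: H_max = log_e(6) = 1.7918 nats
Actual entropy: H(X) = 1.6207 nats
Redundancy: R = 1.7918 - 1.6207 = 0.1710 nats

This redundancy represents potential for compression: the source could be compressed by 0.1710 nats per symbol.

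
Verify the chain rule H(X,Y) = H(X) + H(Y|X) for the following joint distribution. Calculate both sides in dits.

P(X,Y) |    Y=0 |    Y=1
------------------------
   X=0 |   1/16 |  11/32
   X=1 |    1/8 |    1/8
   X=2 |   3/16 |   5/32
H(X,Y) = 0.7227, H(X) = 0.4689, H(Y|X) = 0.2539 (all in dits)

Chain rule: H(X,Y) = H(X) + H(Y|X)

Left side — joint entropy directly:
H(X,Y) = -Σ p(x,y) log p(x,y) = 0.7227 dits

Right side — compute H(Y|X) from the conditional distributions:
P(X) = (13/32, 1/4, 11/32), so H(X) = 0.4689 dits
H(Y|X) = Σ_x P(X=x) · H(Y|X=x):
  P(Y|X=0) = (2/13, 11/13), H(Y|X=0) = 0.1865, weight P(X=0) = 13/32
  P(Y|X=1) = (1/2, 1/2), H(Y|X=1) = 0.3010, weight P(X=1) = 1/4
  P(Y|X=2) = (6/11, 5/11), H(Y|X=2) = 0.2992, weight P(X=2) = 11/32
H(Y|X) = 0.2539 dits

H(X) + H(Y|X) = 0.4689 + 0.2539 = 0.7227 dits

Both sides equal 0.7227 dits. ✓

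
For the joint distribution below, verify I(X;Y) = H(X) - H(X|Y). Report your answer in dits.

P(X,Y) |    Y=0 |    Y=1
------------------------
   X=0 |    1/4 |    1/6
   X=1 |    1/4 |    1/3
I(X;Y) = 0.0062 dits

Mutual information has multiple equivalent forms:
- I(X;Y) = H(X) - H(X|Y)
- I(X;Y) = H(Y) - H(Y|X)
- I(X;Y) = H(X) + H(Y) - H(X,Y)

Computing all quantities:
H(X) = 0.2950, H(Y) = 0.3010, H(X,Y) = 0.5898
H(X|Y) = 0.2887, H(Y|X) = 0.2948

Verification:
H(X) - H(X|Y) = 0.2950 - 0.2887 = 0.0062
H(Y) - H(Y|X) = 0.3010 - 0.2948 = 0.0062
H(X) + H(Y) - H(X,Y) = 0.2950 + 0.3010 - 0.5898 = 0.0062

All forms give I(X;Y) = 0.0062 dits. ✓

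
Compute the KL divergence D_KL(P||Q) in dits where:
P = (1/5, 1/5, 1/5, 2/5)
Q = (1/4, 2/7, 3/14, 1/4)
0.0253 dits

KL divergence: D_KL(P||Q) = Σ p(x) log(p(x)/q(x))

Computing term by term:
  x=0: 1/5 × log_10[(1/5)/(1/4)] = 1/5 × -0.0969 = -0.0194
  x=1: 1/5 × log_10[(1/5)/(2/7)] = 1/5 × -0.1549 = -0.0310
  x=2: 1/5 × log_10[(1/5)/(3/14)] = 1/5 × -0.0300 = -0.0060
  x=3: 2/5 × log_10[(2/5)/(1/4)] = 2/5 × 0.2041 = 0.0816

D_KL(P||Q) = 0.0253 dits

Note: KL divergence is always non-negative and equals 0 iff P = Q.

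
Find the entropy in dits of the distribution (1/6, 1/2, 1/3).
0.4392 dits

Shannon entropy is H(X) = -Σ p(x) log p(x).

For P = (1/6, 1/2, 1/3):
H = -1/6 × log_10(1/6) -1/2 × log_10(1/2) -1/3 × log_10(1/3)
H = 0.4392 dits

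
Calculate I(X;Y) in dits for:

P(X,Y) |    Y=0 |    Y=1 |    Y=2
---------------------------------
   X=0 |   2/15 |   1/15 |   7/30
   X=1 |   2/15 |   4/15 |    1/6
0.0265 dits

Mutual information: I(X;Y) = H(X) + H(Y) - H(X,Y)

Marginals:
P(X) = (13/30, 17/30), H(X) = 0.2972 dits
P(Y) = (4/15, 1/3, 2/5), H(Y) = 0.4713 dits

Joint entropy: H(X,Y) = 0.7420 dits

I(X;Y) = 0.2972 + 0.4713 - 0.7420 = 0.0265 dits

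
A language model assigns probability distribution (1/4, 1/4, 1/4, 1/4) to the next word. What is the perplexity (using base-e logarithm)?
4.0000

Perplexity is e^H (or exp(H) for natural log).

First, H = -Σ p log p = 1.3863 nats
Perplexity = e^1.3863 = 4.0000

Interpretation: The model's uncertainty is equivalent to choosing uniformly among 4.0 options.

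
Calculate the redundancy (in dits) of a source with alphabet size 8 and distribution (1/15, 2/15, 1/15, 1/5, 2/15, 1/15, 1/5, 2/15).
0.0383 dits

Redundancy measures how far a source is from maximum entropy:
R = H_max - H(X)

Maximum entropy for 8 symbols: H_max = log_10(8) = 0.9031 dits
Actual entropy: H(X) = 0.8648 dits
Redundancy: R = 0.9031 - 0.8648 = 0.0383 dits

This redundancy represents potential for compression: the source could be compressed by 0.0383 dits per symbol.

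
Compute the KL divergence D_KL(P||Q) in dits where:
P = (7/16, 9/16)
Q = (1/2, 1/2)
0.0034 dits

KL divergence: D_KL(P||Q) = Σ p(x) log(p(x)/q(x))

Computing term by term:
  x=0: 7/16 × log_10[(7/16)/(1/2)] = 7/16 × -0.0580 = -0.0254
  x=1: 9/16 × log_10[(9/16)/(1/2)] = 9/16 × 0.0512 = 0.0288

D_KL(P||Q) = 0.0034 dits

Note: KL divergence is always non-negative and equals 0 iff P = Q.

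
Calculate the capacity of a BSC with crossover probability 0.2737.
0.1533 bits

For a binary symmetric channel (BSC) with error probability p:
Capacity C = 1 - H(p) bits per symbol

where H(p) = -p log₂(p) - (1-p) log₂(1-p) is the binary entropy function.

H(0.2737) = 0.8467 bits
C = 1 - 0.8467 = 0.1533 bits per symbol

This means we can reliably transmit up to 0.1533 bits of information per channel use.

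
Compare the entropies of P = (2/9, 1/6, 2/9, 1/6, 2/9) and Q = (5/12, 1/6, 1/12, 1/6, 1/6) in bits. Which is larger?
P

Computing entropies in bits:
H(P) = 2.3083
H(Q) = 2.1175

Distribution P has higher entropy.

Intuition: The distribution closer to uniform (more spread out) has higher entropy.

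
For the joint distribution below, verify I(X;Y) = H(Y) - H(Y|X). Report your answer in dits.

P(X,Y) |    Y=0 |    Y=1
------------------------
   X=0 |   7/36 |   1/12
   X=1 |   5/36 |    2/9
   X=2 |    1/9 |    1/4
I(X;Y) = 0.0234 dits

Mutual information has multiple equivalent forms:
- I(X;Y) = H(X) - H(X|Y)
- I(X;Y) = H(Y) - H(Y|X)
- I(X;Y) = H(X) + H(Y) - H(X,Y)

Computing all quantities:
H(X) = 0.4740, H(Y) = 0.2983, H(X,Y) = 0.7490
H(X|Y) = 0.4507, H(Y|X) = 0.2750

Verification:
H(X) - H(X|Y) = 0.4740 - 0.4507 = 0.0234
H(Y) - H(Y|X) = 0.2983 - 0.2750 = 0.0234
H(X) + H(Y) - H(X,Y) = 0.4740 + 0.2983 - 0.7490 = 0.0234

All forms give I(X;Y) = 0.0234 dits. ✓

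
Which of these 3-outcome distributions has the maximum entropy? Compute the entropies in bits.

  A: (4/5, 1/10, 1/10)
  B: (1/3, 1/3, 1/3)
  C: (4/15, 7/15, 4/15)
B

For a discrete distribution over n outcomes, entropy is maximized by the uniform distribution.

Computing entropies:
H(A) = 0.9219 bits
H(B) = 1.5850 bits
H(C) = 1.5301 bits

The uniform distribution (where all probabilities equal 1/3) achieves the maximum entropy of log_2(3) = 1.5850 bits.

Distribution B has the highest entropy.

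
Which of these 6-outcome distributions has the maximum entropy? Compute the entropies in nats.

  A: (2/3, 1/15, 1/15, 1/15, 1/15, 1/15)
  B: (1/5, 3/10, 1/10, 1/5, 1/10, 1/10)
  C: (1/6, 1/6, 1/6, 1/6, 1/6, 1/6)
C

For a discrete distribution over n outcomes, entropy is maximized by the uniform distribution.

Computing entropies:
H(A) = 1.1730 nats
H(B) = 1.6957 nats
H(C) = 1.7918 nats

The uniform distribution (where all probabilities equal 1/6) achieves the maximum entropy of log_e(6) = 1.7918 nats.

Distribution C has the highest entropy.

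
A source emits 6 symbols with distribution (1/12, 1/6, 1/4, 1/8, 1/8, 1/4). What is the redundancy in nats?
0.0730 nats

Redundancy measures how far a source is from maximum entropy:
R = H_max - H(X)

Maximum entropy for 6 symbols: H_max = log_e(6) = 1.7918 nats
Actual entropy: H(X) = 1.7187 nats
Redundancy: R = 1.7918 - 1.7187 = 0.0730 nats

This redundancy represents potential for compression: the source could be compressed by 0.0730 nats per symbol.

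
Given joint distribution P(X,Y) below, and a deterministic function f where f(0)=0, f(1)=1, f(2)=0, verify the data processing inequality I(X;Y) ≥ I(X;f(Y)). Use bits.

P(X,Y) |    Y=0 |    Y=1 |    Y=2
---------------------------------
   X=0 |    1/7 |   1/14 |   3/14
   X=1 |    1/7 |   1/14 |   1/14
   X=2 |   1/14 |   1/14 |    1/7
I(X;Y) = 0.0481, I(X;f(Y)) = 0.0074, inequality holds: 0.0481 ≥ 0.0074

Data Processing Inequality: For any Markov chain X → Y → Z, we have I(X;Y) ≥ I(X;Z).

Here Z = f(Y) is a deterministic function of Y, forming X → Y → Z.

Original I(X;Y) = 0.0481 bits

After applying f:
P(X,Z) where Z=f(Y):
- P(X,Z=0) = P(X,Y=0) + P(X,Y=2)
- P(X,Z=1) = P(X,Y=1)

I(X;Z) = I(X;f(Y)) = 0.0074 bits

Verification: 0.0481 ≥ 0.0074 ✓

Information cannot be created by processing; the function f can only lose information about X.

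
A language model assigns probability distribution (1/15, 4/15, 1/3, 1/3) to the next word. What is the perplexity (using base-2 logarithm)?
3.5446

Perplexity is 2^H (or exp(H) for natural log).

First, H = -Σ p log p = 1.8256 bits
Perplexity = 2^1.8256 = 3.5446

Interpretation: The model's uncertainty is equivalent to choosing uniformly among 3.5 options.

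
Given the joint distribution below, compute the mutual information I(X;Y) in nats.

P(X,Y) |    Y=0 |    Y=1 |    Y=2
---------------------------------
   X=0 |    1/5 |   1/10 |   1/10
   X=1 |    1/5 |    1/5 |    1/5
0.0138 nats

Mutual information: I(X;Y) = H(X) + H(Y) - H(X,Y)

Marginals:
P(X) = (2/5, 3/5), H(X) = 0.6730 nats
P(Y) = (2/5, 3/10, 3/10), H(Y) = 1.0889 nats

Joint entropy: H(X,Y) = 1.7481 nats

I(X;Y) = 0.6730 + 1.0889 - 1.7481 = 0.0138 nats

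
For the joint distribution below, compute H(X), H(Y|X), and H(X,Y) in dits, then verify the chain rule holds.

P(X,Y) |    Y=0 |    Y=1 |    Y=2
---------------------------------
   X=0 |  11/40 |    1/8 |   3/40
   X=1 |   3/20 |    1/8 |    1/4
H(X,Y) = 0.7384, H(X) = 0.3005, H(Y|X) = 0.4379 (all in dits)

Chain rule: H(X,Y) = H(X) + H(Y|X)

Left side — joint entropy directly:
H(X,Y) = -Σ p(x,y) log p(x,y) = 0.7384 dits

Right side — compute H(Y|X) from the conditional distributions:
P(X) = (19/40, 21/40), so H(X) = 0.3005 dits
H(Y|X) = Σ_x P(X=x) · H(Y|X=x):
  P(Y|X=0) = (11/19, 5/19, 3/19), H(Y|X=0) = 0.4166, weight P(X=0) = 19/40
  P(Y|X=1) = (2/7, 5/21, 10/21), H(Y|X=1) = 0.4573, weight P(X=1) = 21/40
H(Y|X) = 0.4379 dits

H(X) + H(Y|X) = 0.3005 + 0.4379 = 0.7384 dits

Both sides equal 0.7384 dits. ✓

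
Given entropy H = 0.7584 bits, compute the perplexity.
1.6916

Perplexity is 2^H (or exp(H) for natural log).

H = 0.7584 bits
Perplexity = 2^0.7584 = 1.6916

Interpretation: The model's uncertainty is equivalent to choosing uniformly among 1.7 options.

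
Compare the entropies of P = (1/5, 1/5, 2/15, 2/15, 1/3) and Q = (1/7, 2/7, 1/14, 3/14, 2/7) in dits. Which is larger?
P

Computing entropies in dits:
H(P) = 0.6720
H(Q) = 0.6568

Distribution P has higher entropy.

Intuition: The distribution closer to uniform (more spread out) has higher entropy.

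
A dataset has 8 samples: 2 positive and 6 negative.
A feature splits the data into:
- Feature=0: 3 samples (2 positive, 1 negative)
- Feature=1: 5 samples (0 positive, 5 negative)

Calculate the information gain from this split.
0.4669 bits

Information Gain = H(Y) - H(Y|Feature)

Before split:
P(positive) = 2/8 = 0.2500
H(Y) = 0.8113 bits

After split:
Feature=0: H = 0.9183 bits (weight = 3/8)
Feature=1: H = 0.0000 bits (weight = 5/8)
H(Y|Feature) = (3/8)×0.9183 + (5/8)×0.0000 = 0.3444 bits

Information Gain = 0.8113 - 0.3444 = 0.4669 bits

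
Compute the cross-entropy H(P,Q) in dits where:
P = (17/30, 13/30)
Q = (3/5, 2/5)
0.2982 dits

Cross-entropy: H(P,Q) = -Σ p(x) log q(x)

Alternatively: H(P,Q) = H(P) + D_KL(P||Q)
H(P) = 0.2972 dits
D_KL(P||Q) = 0.0010 dits

H(P,Q) = 0.2972 + 0.0010 = 0.2982 dits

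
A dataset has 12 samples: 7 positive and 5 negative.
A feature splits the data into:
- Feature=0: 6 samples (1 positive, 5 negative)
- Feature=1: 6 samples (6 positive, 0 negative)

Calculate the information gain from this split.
0.6549 bits

Information Gain = H(Y) - H(Y|Feature)

Before split:
P(positive) = 7/12 = 0.5833
H(Y) = 0.9799 bits

After split:
Feature=0: H = 0.6500 bits (weight = 6/12)
Feature=1: H = 0.0000 bits (weight = 6/12)
H(Y|Feature) = (6/12)×0.6500 + (6/12)×0.0000 = 0.3250 bits

Information Gain = 0.9799 - 0.3250 = 0.6549 bits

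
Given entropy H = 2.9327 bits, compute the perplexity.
7.6354

Perplexity is 2^H (or exp(H) for natural log).

H = 2.9327 bits
Perplexity = 2^2.9327 = 7.6354

Interpretation: The model's uncertainty is equivalent to choosing uniformly among 7.6 options.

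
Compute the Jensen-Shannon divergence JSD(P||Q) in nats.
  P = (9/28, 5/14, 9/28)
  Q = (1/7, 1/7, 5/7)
0.0795 nats

Jensen-Shannon divergence is:
JSD(P||Q) = 0.5 × D_KL(P||M) + 0.5 × D_KL(Q||M)
where M = 0.5 × (P + Q) is the mixture distribution.

M = 0.5 × (9/28, 5/14, 9/28) + 0.5 × (1/7, 1/7, 5/7) = (0.232143, 1/4, 0.517857)

D_KL(P||M) = 0.0787 nats
D_KL(Q||M) = 0.0804 nats

JSD(P||Q) = 0.5 × 0.0787 + 0.5 × 0.0804 = 0.0795 nats

Unlike KL divergence, JSD is symmetric and bounded: 0 ≤ JSD ≤ log(2).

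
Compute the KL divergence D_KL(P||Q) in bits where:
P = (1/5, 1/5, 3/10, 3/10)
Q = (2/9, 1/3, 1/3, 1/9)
0.2065 bits

KL divergence: D_KL(P||Q) = Σ p(x) log(p(x)/q(x))

Computing term by term:
  x=0: 1/5 × log_2[(1/5)/(2/9)] = 1/5 × -0.1520 = -0.0304
  x=1: 1/5 × log_2[(1/5)/(1/3)] = 1/5 × -0.7370 = -0.1474
  x=2: 3/10 × log_2[(3/10)/(1/3)] = 3/10 × -0.1520 = -0.0456
  x=3: 3/10 × log_2[(3/10)/(1/9)] = 3/10 × 1.4330 = 0.4299

D_KL(P||Q) = 0.2065 bits

Note: KL divergence is always non-negative and equals 0 iff P = Q.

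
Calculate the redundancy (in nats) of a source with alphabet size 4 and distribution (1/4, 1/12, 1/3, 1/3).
0.1002 nats

Redundancy measures how far a source is from maximum entropy:
R = H_max - H(X)

Maximum entropy for 4 symbols: H_max = log_e(4) = 1.3863 nats
Actual entropy: H(X) = 1.2861 nats
Redundancy: R = 1.3863 - 1.2861 = 0.1002 nats

This redundancy represents potential for compression: the source could be compressed by 0.1002 nats per symbol.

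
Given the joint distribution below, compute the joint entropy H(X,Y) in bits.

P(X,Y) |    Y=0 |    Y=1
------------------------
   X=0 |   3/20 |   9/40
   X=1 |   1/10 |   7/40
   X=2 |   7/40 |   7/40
2.5471 bits

Joint entropy is H(X,Y) = -Σ_{x,y} p(x,y) log p(x,y).

Summing over all non-zero entries:
H(X,Y) = -[3/20·log_2(3/20) + 9/40·log_2(9/40) + 1/10·log_2(1/10) + 7/40·log_2(7/40) + 7/40·log_2(7/40) + 7/40·log_2(7/40)]
H(X,Y) = 2.5471 bits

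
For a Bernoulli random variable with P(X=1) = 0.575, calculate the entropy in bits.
0.9837 bits

The binary entropy function is:
H(p) = -p log(p) - (1-p) log(1-p)

H(0.575) = -0.575 × log_2(0.575) - 0.425 × log_2(0.425)
H(0.575) = 0.9837 bits

Note: Binary entropy is maximized at p=0.5 (H=1 bit) and minimized at p=0 or p=1 (H=0).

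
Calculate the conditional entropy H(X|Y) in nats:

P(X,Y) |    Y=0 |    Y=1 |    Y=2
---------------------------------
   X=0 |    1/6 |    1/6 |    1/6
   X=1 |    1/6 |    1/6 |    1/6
0.6931 nats

Using the chain rule: H(X|Y) = H(X,Y) - H(Y)

First, compute H(X,Y) = 1.7918 nats

Marginal P(Y) = (1/3, 1/3, 1/3)
H(Y) = 1.0986 nats

H(X|Y) = H(X,Y) - H(Y) = 1.7918 - 1.0986 = 0.6931 nats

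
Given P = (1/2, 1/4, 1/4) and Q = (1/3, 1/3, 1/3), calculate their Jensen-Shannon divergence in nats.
0.0144 nats

Jensen-Shannon divergence is:
JSD(P||Q) = 0.5 × D_KL(P||M) + 0.5 × D_KL(Q||M)
where M = 0.5 × (P + Q) is the mixture distribution.

M = 0.5 × (1/2, 1/4, 1/4) + 0.5 × (1/3, 1/3, 1/3) = (5/12, 7/24, 7/24)

D_KL(P||M) = 0.0141 nats
D_KL(Q||M) = 0.0146 nats

JSD(P||Q) = 0.5 × 0.0141 + 0.5 × 0.0146 = 0.0144 nats

Unlike KL divergence, JSD is symmetric and bounded: 0 ≤ JSD ≤ log(2).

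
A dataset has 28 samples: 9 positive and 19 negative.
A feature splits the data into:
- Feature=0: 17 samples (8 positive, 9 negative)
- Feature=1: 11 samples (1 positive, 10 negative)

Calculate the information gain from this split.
0.1276 bits

Information Gain = H(Y) - H(Y|Feature)

Before split:
P(positive) = 9/28 = 0.3214
H(Y) = 0.9059 bits

After split:
Feature=0: H = 0.9975 bits (weight = 17/28)
Feature=1: H = 0.4395 bits (weight = 11/28)
H(Y|Feature) = (17/28)×0.9975 + (11/28)×0.4395 = 0.7783 bits

Information Gain = 0.9059 - 0.7783 = 0.1276 bits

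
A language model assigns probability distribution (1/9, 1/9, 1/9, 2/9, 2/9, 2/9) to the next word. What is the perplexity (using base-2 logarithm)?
5.6696

Perplexity is 2^H (or exp(H) for natural log).

First, H = -Σ p log p = 2.5033 bits
Perplexity = 2^2.5033 = 5.6696

Interpretation: The model's uncertainty is equivalent to choosing uniformly among 5.7 options.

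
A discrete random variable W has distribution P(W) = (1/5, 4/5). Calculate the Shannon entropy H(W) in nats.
0.5004 nats

Shannon entropy is H(X) = -Σ p(x) log p(x).

For P = (1/5, 4/5):
H = -1/5 × log_e(1/5) -4/5 × log_e(4/5)
H = 0.5004 nats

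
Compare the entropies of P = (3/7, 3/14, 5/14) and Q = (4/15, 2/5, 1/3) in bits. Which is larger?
Q

Computing entropies in bits:
H(P) = 1.5306
H(Q) = 1.5656

Distribution Q has higher entropy.

Intuition: The distribution closer to uniform (more spread out) has higher entropy.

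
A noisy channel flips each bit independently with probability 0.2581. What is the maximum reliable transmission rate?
0.1761 bits

For a binary symmetric channel (BSC) with error probability p:
Capacity C = 1 - H(p) bits per symbol

where H(p) = -p log₂(p) - (1-p) log₂(1-p) is the binary entropy function.

H(0.2581) = 0.8239 bits
C = 1 - 0.8239 = 0.1761 bits per symbol

This means we can reliably transmit up to 0.1761 bits of information per channel use.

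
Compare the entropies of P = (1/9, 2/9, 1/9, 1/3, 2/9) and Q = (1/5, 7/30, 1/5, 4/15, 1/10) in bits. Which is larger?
Q

Computing entropies in bits:
H(P) = 2.1972
H(Q) = 2.2594

Distribution Q has higher entropy.

Intuition: The distribution closer to uniform (more spread out) has higher entropy.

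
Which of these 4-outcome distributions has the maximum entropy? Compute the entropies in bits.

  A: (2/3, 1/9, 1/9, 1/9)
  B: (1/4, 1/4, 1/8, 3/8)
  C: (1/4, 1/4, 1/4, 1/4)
C

For a discrete distribution over n outcomes, entropy is maximized by the uniform distribution.

Computing entropies:
H(A) = 1.4466 bits
H(B) = 1.9056 bits
H(C) = 2.0000 bits

The uniform distribution (where all probabilities equal 1/4) achieves the maximum entropy of log_2(4) = 2.0000 bits.

Distribution C has the highest entropy.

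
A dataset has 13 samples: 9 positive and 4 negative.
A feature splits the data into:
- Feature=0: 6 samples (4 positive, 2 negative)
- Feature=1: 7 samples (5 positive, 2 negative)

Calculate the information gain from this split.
0.0019 bits

Information Gain = H(Y) - H(Y|Feature)

Before split:
P(positive) = 9/13 = 0.6923
H(Y) = 0.8905 bits

After split:
Feature=0: H = 0.9183 bits (weight = 6/13)
Feature=1: H = 0.8631 bits (weight = 7/13)
H(Y|Feature) = (6/13)×0.9183 + (7/13)×0.8631 = 0.8886 bits

Information Gain = 0.8905 - 0.8886 = 0.0019 bits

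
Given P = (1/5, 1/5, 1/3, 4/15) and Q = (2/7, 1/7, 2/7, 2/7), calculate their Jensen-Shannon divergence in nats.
0.0073 nats

Jensen-Shannon divergence is:
JSD(P||Q) = 0.5 × D_KL(P||M) + 0.5 × D_KL(Q||M)
where M = 0.5 × (P + Q) is the mixture distribution.

M = 0.5 × (1/5, 1/5, 1/3, 4/15) + 0.5 × (2/7, 1/7, 2/7, 2/7) = (0.242857, 6/35, 0.309524, 0.27619)

D_KL(P||M) = 0.0073 nats
D_KL(Q||M) = 0.0072 nats

JSD(P||Q) = 0.5 × 0.0073 + 0.5 × 0.0072 = 0.0073 nats

Unlike KL divergence, JSD is symmetric and bounded: 0 ≤ JSD ≤ log(2).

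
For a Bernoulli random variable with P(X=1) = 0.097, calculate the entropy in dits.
0.1383 dits

The binary entropy function is:
H(p) = -p log(p) - (1-p) log(1-p)

H(0.097) = -0.097 × log_10(0.097) - 0.903 × log_10(0.903)
H(0.097) = 0.1383 dits

Note: Binary entropy is maximized at p=0.5 (H=1 bit) and minimized at p=0 or p=1 (H=0).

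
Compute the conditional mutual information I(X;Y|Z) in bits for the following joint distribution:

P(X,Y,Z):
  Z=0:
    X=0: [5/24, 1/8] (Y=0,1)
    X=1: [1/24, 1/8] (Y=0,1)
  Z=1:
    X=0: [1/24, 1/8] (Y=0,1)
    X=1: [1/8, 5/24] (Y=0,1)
0.0524 bits

Conditional mutual information: I(X;Y|Z) = H(X|Z) + H(Y|Z) - H(X,Y|Z)

H(Z) = 1.0000
H(X,Z) = 1.9183 → H(X|Z) = 0.9183
H(Y,Z) = 1.9591 → H(Y|Z) = 0.9591
H(X,Y,Z) = 2.8250 → H(X,Y|Z) = 1.8250

I(X;Y|Z) = 0.9183 + 0.9591 - 1.8250 = 0.0524 bits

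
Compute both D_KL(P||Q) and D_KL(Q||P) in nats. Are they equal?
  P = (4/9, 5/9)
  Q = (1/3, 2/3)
D_KL(P||Q) = 0.0266, D_KL(Q||P) = 0.0257

KL divergence is not symmetric: D_KL(P||Q) ≠ D_KL(Q||P) in general.

D_KL(P||Q) = 0.0266 nats
D_KL(Q||P) = 0.0257 nats

No, they are not equal!

This asymmetry is why KL divergence is not a true distance metric.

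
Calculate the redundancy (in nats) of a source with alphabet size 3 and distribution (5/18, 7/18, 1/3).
0.0093 nats

Redundancy measures how far a source is from maximum entropy:
R = H_max - H(X)

Maximum entropy for 3 symbols: H_max = log_e(3) = 1.0986 nats
Actual entropy: H(X) = 1.0893 nats
Redundancy: R = 1.0986 - 1.0893 = 0.0093 nats

This redundancy represents potential for compression: the source could be compressed by 0.0093 nats per symbol.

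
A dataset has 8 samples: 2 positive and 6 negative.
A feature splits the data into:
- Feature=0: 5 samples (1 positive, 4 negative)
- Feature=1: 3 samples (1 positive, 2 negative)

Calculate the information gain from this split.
0.0157 bits

Information Gain = H(Y) - H(Y|Feature)

Before split:
P(positive) = 2/8 = 0.2500
H(Y) = 0.8113 bits

After split:
Feature=0: H = 0.7219 bits (weight = 5/8)
Feature=1: H = 0.9183 bits (weight = 3/8)
H(Y|Feature) = (5/8)×0.7219 + (3/8)×0.9183 = 0.7956 bits

Information Gain = 0.8113 - 0.7956 = 0.0157 bits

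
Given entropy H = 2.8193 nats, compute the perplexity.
16.7651

Perplexity is e^H (or exp(H) for natural log).

H = 2.8193 nats
Perplexity = e^2.8193 = 16.7651

Interpretation: The model's uncertainty is equivalent to choosing uniformly among 16.8 options.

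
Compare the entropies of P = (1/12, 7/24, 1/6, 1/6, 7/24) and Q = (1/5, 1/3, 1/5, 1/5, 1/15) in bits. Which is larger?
P

Computing entropies in bits:
H(P) = 2.1973
H(Q) = 2.1819

Distribution P has higher entropy.

Intuition: The distribution closer to uniform (more spread out) has higher entropy.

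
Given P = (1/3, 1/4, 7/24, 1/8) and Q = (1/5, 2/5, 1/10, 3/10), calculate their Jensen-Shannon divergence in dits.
0.0261 dits

Jensen-Shannon divergence is:
JSD(P||Q) = 0.5 × D_KL(P||M) + 0.5 × D_KL(Q||M)
where M = 0.5 × (P + Q) is the mixture distribution.

M = 0.5 × (1/3, 1/4, 7/24, 1/8) + 0.5 × (1/5, 2/5, 1/10, 3/10) = (4/15, 13/40, 0.195833, 0.2125)

D_KL(P||M) = 0.0255 dits
D_KL(Q||M) = 0.0268 dits

JSD(P||Q) = 0.5 × 0.0255 + 0.5 × 0.0268 = 0.0261 dits

Unlike KL divergence, JSD is symmetric and bounded: 0 ≤ JSD ≤ log(2).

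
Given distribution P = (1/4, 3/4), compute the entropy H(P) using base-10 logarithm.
0.2442 dits

Shannon entropy is H(X) = -Σ p(x) log p(x).

For P = (1/4, 3/4):
H = -1/4 × log_10(1/4) -3/4 × log_10(3/4)
H = 0.2442 dits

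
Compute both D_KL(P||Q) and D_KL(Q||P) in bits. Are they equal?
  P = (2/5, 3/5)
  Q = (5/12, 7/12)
D_KL(P||Q) = 0.0008, D_KL(Q||P) = 0.0008

KL divergence is not symmetric: D_KL(P||Q) ≠ D_KL(Q||P) in general.

D_KL(P||Q) = 0.0008 bits
D_KL(Q||P) = 0.0008 bits

In this case they happen to be equal (to 4 decimal places).

This asymmetry is why KL divergence is not a true distance metric.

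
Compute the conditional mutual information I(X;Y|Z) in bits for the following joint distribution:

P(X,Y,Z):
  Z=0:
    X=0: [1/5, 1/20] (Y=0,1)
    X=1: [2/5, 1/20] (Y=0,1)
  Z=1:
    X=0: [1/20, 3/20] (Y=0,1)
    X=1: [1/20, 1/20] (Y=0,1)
0.0205 bits

Conditional mutual information: I(X;Y|Z) = H(X|Z) + H(Y|Z) - H(X,Y|Z)

H(Z) = 0.8813
H(X,Z) = 1.8150 → H(X|Z) = 0.9337
H(Y,Z) = 1.5710 → H(Y|Z) = 0.6897
H(X,Y,Z) = 2.4842 → H(X,Y|Z) = 1.6029

I(X;Y|Z) = 0.9337 + 0.6897 - 1.6029 = 0.0205 bits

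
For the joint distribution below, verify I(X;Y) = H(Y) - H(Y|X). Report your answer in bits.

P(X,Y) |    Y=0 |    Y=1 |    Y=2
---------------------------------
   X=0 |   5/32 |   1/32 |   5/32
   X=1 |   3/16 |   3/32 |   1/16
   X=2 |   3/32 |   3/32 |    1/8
I(X;Y) = 0.0831 bits

Mutual information has multiple equivalent forms:
- I(X;Y) = H(X) - H(X|Y)
- I(X;Y) = H(Y) - H(Y|X)
- I(X;Y) = H(X) + H(Y) - H(X,Y)

Computing all quantities:
H(X) = 1.5835, H(Y) = 1.5310, H(X,Y) = 3.0314
H(X|Y) = 1.5005, H(Y|X) = 1.4479

Verification:
H(X) - H(X|Y) = 1.5835 - 1.5005 = 0.0831
H(Y) - H(Y|X) = 1.5310 - 1.4479 = 0.0831
H(X) + H(Y) - H(X,Y) = 1.5835 + 1.5310 - 3.0314 = 0.0831

All forms give I(X;Y) = 0.0831 bits. ✓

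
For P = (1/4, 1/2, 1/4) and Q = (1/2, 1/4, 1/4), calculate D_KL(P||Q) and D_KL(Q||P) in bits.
D_KL(P||Q) = 0.2500, D_KL(Q||P) = 0.2500

KL divergence is not symmetric: D_KL(P||Q) ≠ D_KL(Q||P) in general.

D_KL(P||Q) = 0.2500 bits
D_KL(Q||P) = 0.2500 bits

In this case they happen to be equal (to 4 decimal places).

This asymmetry is why KL divergence is not a true distance metric.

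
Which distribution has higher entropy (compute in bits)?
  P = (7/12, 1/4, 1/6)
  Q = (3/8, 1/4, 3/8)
Q

Computing entropies in bits:
H(P) = 1.3844
H(Q) = 1.5613

Distribution Q has higher entropy.

Intuition: The distribution closer to uniform (more spread out) has higher entropy.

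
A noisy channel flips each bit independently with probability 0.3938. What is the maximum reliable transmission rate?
0.0328 bits

For a binary symmetric channel (BSC) with error probability p:
Capacity C = 1 - H(p) bits per symbol

where H(p) = -p log₂(p) - (1-p) log₂(1-p) is the binary entropy function.

H(0.3938) = 0.9672 bits
C = 1 - 0.9672 = 0.0328 bits per symbol

This means we can reliably transmit up to 0.0328 bits of information per channel use.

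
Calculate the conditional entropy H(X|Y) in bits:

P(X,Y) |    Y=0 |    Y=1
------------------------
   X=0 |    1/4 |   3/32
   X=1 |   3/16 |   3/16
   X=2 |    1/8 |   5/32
1.5305 bits

Using the chain rule: H(X|Y) = H(X,Y) - H(Y)

First, compute H(X,Y) = 2.5192 bits

Marginal P(Y) = (9/16, 7/16)
H(Y) = 0.9887 bits

H(X|Y) = H(X,Y) - H(Y) = 2.5192 - 0.9887 = 1.5305 bits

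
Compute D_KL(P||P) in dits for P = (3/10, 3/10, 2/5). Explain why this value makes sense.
0.0000 dits

KL divergence satisfies the Gibbs inequality: D_KL(P||Q) ≥ 0 for all distributions P, Q.

D_KL(P||Q) = Σ p(x) log(p(x)/q(x))
Each term is p(x) × log_10(p(x)/p(x)) = p(x) × log_10(1) = 0, so the sum is 0.
D_KL(P||Q) = 0.0000 dits

When P = Q, the KL divergence is exactly 0, as there is no 'divergence' between identical distributions.

This non-negativity is a fundamental property: relative entropy cannot be negative because it measures how different Q is from P.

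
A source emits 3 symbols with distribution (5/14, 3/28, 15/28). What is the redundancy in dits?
0.0683 dits

Redundancy measures how far a source is from maximum entropy:
R = H_max - H(X)

Maximum entropy for 3 symbols: H_max = log_10(3) = 0.4771 dits
Actual entropy: H(X) = 0.4088 dits
Redundancy: R = 0.4771 - 0.4088 = 0.0683 dits

This redundancy represents potential for compression: the source could be compressed by 0.0683 dits per symbol.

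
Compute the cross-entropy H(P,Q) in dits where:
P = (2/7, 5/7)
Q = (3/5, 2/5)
0.3476 dits

Cross-entropy: H(P,Q) = -Σ p(x) log q(x)

Alternatively: H(P,Q) = H(P) + D_KL(P||Q)
H(P) = 0.2598 dits
D_KL(P||Q) = 0.0878 dits

H(P,Q) = 0.2598 + 0.0878 = 0.3476 dits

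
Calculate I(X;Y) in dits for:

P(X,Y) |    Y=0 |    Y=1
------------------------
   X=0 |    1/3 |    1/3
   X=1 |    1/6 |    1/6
0.0000 dits

Mutual information: I(X;Y) = H(X) + H(Y) - H(X,Y)

Marginals:
P(X) = (2/3, 1/3), H(X) = 0.2764 dits
P(Y) = (1/2, 1/2), H(Y) = 0.3010 dits

Joint entropy: H(X,Y) = 0.5775 dits

I(X;Y) = 0.2764 + 0.3010 - 0.5775 = 0.0000 dits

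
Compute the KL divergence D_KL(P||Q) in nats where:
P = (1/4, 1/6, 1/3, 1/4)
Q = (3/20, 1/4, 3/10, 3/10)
0.0497 nats

KL divergence: D_KL(P||Q) = Σ p(x) log(p(x)/q(x))

Computing term by term:
  x=0: 1/4 × log_e[(1/4)/(3/20)] = 1/4 × 0.5108 = 0.1277
  x=1: 1/6 × log_e[(1/6)/(1/4)] = 1/6 × -0.4055 = -0.0676
  x=2: 1/3 × log_e[(1/3)/(3/10)] = 1/3 × 0.1054 = 0.0351
  x=3: 1/4 × log_e[(1/4)/(3/10)] = 1/4 × -0.1823 = -0.0456

D_KL(P||Q) = 0.0497 nats

Note: KL divergence is always non-negative and equals 0 iff P = Q.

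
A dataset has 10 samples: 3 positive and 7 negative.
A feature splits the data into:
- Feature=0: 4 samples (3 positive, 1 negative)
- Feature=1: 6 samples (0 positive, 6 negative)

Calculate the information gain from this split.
0.5568 bits

Information Gain = H(Y) - H(Y|Feature)

Before split:
P(positive) = 3/10 = 0.3000
H(Y) = 0.8813 bits

After split:
Feature=0: H = 0.8113 bits (weight = 4/10)
Feature=1: H = 0.0000 bits (weight = 6/10)
H(Y|Feature) = (4/10)×0.8113 + (6/10)×0.0000 = 0.3245 bits

Information Gain = 0.8813 - 0.3245 = 0.5568 bits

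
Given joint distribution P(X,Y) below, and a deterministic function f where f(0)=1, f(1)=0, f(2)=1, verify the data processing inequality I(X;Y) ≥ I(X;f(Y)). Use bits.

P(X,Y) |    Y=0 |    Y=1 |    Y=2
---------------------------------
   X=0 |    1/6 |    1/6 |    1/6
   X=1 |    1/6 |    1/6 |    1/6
I(X;Y) = 0.0000, I(X;f(Y)) = 0.0000, inequality holds: 0.0000 ≥ 0.0000

Data Processing Inequality: For any Markov chain X → Y → Z, we have I(X;Y) ≥ I(X;Z).

Here Z = f(Y) is a deterministic function of Y, forming X → Y → Z.

Original I(X;Y) = 0.0000 bits

After applying f:
P(X,Z) where Z=f(Y):
- P(X,Z=0) = P(X,Y=1)
- P(X,Z=1) = P(X,Y=0) + P(X,Y=2)

I(X;Z) = I(X;f(Y)) = 0.0000 bits

Verification: 0.0000 ≥ 0.0000 ✓

Information cannot be created by processing; the function f can only lose information about X.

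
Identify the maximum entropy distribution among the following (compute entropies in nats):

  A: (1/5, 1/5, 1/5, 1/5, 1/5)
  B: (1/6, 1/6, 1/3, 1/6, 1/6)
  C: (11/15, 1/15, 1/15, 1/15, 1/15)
A

For a discrete distribution over n outcomes, entropy is maximized by the uniform distribution.

Computing entropies:
H(A) = 1.6094 nats
H(B) = 1.5607 nats
H(C) = 0.9496 nats

The uniform distribution (where all probabilities equal 1/5) achieves the maximum entropy of log_e(5) = 1.6094 nats.

Distribution A has the highest entropy.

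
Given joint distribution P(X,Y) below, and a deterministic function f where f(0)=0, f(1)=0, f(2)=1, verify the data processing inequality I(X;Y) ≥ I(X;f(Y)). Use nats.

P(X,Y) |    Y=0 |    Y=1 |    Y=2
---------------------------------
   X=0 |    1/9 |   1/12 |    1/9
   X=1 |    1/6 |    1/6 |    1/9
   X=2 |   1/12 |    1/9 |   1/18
I(X;Y) = 0.0122, I(X;f(Y)) = 0.0082, inequality holds: 0.0122 ≥ 0.0082

Data Processing Inequality: For any Markov chain X → Y → Z, we have I(X;Y) ≥ I(X;Z).

Here Z = f(Y) is a deterministic function of Y, forming X → Y → Z.

Original I(X;Y) = 0.0122 nats

After applying f:
P(X,Z) where Z=f(Y):
- P(X,Z=0) = P(X,Y=0) + P(X,Y=1)
- P(X,Z=1) = P(X,Y=2)

I(X;Z) = I(X;f(Y)) = 0.0082 nats

Verification: 0.0122 ≥ 0.0082 ✓

Information cannot be created by processing; the function f can only lose information about X.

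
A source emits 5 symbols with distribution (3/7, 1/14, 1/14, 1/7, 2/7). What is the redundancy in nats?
0.2334 nats

Redundancy measures how far a source is from maximum entropy:
R = H_max - H(X)

Maximum entropy for 5 symbols: H_max = log_e(5) = 1.6094 nats
Actual entropy: H(X) = 1.3761 nats
Redundancy: R = 1.6094 - 1.3761 = 0.2334 nats

This redundancy represents potential for compression: the source could be compressed by 0.2334 nats per symbol.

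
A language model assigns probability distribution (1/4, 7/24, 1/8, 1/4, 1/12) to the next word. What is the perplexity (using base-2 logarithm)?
4.5701

Perplexity is 2^H (or exp(H) for natural log).

First, H = -Σ p log p = 2.1922 bits
Perplexity = 2^2.1922 = 4.5701

Interpretation: The model's uncertainty is equivalent to choosing uniformly among 4.6 options.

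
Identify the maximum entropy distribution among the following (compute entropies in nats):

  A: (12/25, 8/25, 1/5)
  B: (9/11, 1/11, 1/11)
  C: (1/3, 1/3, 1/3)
C

For a discrete distribution over n outcomes, entropy is maximized by the uniform distribution.

Computing entropies:
H(A) = 1.0388 nats
H(B) = 0.6002 nats
H(C) = 1.0986 nats

The uniform distribution (where all probabilities equal 1/3) achieves the maximum entropy of log_e(3) = 1.0986 nats.

Distribution C has the highest entropy.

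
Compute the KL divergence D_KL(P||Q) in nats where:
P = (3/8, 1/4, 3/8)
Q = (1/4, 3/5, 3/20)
0.2768 nats

KL divergence: D_KL(P||Q) = Σ p(x) log(p(x)/q(x))

Computing term by term:
  x=0: 3/8 × log_e[(3/8)/(1/4)] = 3/8 × 0.4055 = 0.1520
  x=1: 1/4 × log_e[(1/4)/(3/5)] = 1/4 × -0.8755 = -0.2189
  x=2: 3/8 × log_e[(3/8)/(3/20)] = 3/8 × 0.9163 = 0.3436

D_KL(P||Q) = 0.2768 nats

Note: KL divergence is always non-negative and equals 0 iff P = Q.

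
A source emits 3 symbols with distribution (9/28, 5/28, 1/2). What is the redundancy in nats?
0.0796 nats

Redundancy measures how far a source is from maximum entropy:
R = H_max - H(X)

Maximum entropy for 3 symbols: H_max = log_e(3) = 1.0986 nats
Actual entropy: H(X) = 1.0190 nats
Redundancy: R = 1.0986 - 1.0190 = 0.0796 nats

This redundancy represents potential for compression: the source could be compressed by 0.0796 nats per symbol.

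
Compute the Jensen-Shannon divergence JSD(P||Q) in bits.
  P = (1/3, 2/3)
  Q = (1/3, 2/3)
0.0000 bits

Jensen-Shannon divergence is:
JSD(P||Q) = 0.5 × D_KL(P||M) + 0.5 × D_KL(Q||M)
where M = 0.5 × (P + Q) is the mixture distribution.

M = 0.5 × (1/3, 2/3) + 0.5 × (1/3, 2/3) = (1/3, 2/3)

D_KL(P||M) = 0.0000 bits
D_KL(Q||M) = 0.0000 bits

JSD(P||Q) = 0.5 × 0.0000 + 0.5 × 0.0000 = 0.0000 bits

Unlike KL divergence, JSD is symmetric and bounded: 0 ≤ JSD ≤ log(2).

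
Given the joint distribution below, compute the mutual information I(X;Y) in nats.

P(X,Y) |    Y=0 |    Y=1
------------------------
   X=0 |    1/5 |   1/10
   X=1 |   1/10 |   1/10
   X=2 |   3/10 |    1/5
0.0069 nats

Mutual information: I(X;Y) = H(X) + H(Y) - H(X,Y)

Marginals:
P(X) = (3/10, 1/5, 1/2), H(X) = 1.0297 nats
P(Y) = (3/5, 2/5), H(Y) = 0.6730 nats

Joint entropy: H(X,Y) = 1.6957 nats

I(X;Y) = 1.0297 + 0.6730 - 1.6957 = 0.0069 nats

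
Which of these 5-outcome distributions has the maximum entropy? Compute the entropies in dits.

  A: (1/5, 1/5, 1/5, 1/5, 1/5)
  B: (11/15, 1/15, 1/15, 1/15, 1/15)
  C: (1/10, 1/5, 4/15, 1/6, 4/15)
A

For a discrete distribution over n outcomes, entropy is maximized by the uniform distribution.

Computing entropies:
H(A) = 0.6990 dits
H(B) = 0.4124 dits
H(C) = 0.6756 dits

The uniform distribution (where all probabilities equal 1/5) achieves the maximum entropy of log_10(5) = 0.6990 dits.

Distribution A has the highest entropy.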